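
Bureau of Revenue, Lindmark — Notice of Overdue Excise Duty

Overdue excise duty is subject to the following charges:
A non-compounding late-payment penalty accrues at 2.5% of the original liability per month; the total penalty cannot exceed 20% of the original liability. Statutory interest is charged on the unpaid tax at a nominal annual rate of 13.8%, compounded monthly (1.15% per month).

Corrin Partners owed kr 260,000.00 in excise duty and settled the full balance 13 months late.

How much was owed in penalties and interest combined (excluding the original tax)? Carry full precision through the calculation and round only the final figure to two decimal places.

kr 93,668.44

Penalty (uncapped): 13 × 2.5% × kr 260,000.00 = kr 84,500.00; cap = 20% × kr 260,000.00 = kr 52,000.00 → penalty = kr 52,000.00
Interest: kr 260,000.00 × ((1 + 0.0115)^13 − 1) = kr 260,000.00 × 0.1602632… = kr 41,668.4420…
Penalties + interest = kr 52,000.0000 + kr 41,668.4420… = kr 93,668.44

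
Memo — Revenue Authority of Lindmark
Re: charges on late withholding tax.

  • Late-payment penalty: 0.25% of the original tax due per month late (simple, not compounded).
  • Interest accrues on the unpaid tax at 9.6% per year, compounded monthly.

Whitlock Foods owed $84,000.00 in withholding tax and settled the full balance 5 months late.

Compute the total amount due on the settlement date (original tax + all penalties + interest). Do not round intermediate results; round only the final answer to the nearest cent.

$88,464.19

Late-payment penalty = 0.25% × $84,000.00 × 5 mo = $1,050.00
Interest (9.6%/yr ÷ 12 = 0.8%/month): $84,000.00 × ((1 + 0.008)^5 − 1) = $3,414.1918…
Total = $84,000.00 + $1,050.0000 + $3,414.1918… = $88,464.19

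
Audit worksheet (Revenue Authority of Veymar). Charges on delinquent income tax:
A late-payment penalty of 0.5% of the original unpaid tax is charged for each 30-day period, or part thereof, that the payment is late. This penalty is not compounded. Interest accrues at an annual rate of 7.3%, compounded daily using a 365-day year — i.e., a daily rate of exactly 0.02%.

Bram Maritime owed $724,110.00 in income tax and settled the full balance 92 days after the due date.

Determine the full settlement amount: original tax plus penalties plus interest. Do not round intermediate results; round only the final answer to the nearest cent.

$752,037.80

Penalty periods: ⌈92/30⌉ = 4; penalty = 4 × 0.5% × $724,110.00 = $14,482.20
Interest: $724,110.00 × ((1 + 0.0002)^92 − 1) = $724,110.00 × 0.01856845… = $13,445.5997…
Total = $724,110.00 + $14,482.2000 + $13,445.5997… = $752,037.80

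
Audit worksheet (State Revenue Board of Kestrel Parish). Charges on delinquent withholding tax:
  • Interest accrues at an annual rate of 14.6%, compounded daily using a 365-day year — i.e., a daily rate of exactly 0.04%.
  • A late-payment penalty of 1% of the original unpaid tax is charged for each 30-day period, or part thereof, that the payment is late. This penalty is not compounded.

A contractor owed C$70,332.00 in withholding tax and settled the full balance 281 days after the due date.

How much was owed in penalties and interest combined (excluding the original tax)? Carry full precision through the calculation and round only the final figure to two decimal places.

C$15,398.15

Penalty periods: ⌈281/30⌉ = 10; penalty = 10 × 1% × C$70,332.00 = C$7,033.20
Interest: C$70,332.00 × ((1 + 0.0004)^281 − 1) = C$70,332.00 × 0.11893521… = C$8,364.9511…
Penalties + interest = C$7,033.2000 + C$8,364.9511… = C$15,398.15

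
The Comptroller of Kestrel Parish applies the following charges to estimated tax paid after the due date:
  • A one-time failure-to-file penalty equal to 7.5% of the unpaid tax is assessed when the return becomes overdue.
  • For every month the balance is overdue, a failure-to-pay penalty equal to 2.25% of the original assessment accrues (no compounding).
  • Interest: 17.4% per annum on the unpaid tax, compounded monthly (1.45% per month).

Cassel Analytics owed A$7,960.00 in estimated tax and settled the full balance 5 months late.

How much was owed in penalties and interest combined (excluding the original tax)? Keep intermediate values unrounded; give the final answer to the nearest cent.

A$2,086.58

Failure-to-file penalty: 7.5% × A$7,960.00 = A$597.00
Failure-to-pay penalty = 2.25% × A$7,960.00 × 5 mo = A$895.50
Interest: A$7,960.00 × ((1 + 0.0145)^5 − 1) = A$7,960.00 × 0.0746332… = A$594.0803…
Penalties + interest = A$1,492.5000 + A$594.0803… = A$2,086.58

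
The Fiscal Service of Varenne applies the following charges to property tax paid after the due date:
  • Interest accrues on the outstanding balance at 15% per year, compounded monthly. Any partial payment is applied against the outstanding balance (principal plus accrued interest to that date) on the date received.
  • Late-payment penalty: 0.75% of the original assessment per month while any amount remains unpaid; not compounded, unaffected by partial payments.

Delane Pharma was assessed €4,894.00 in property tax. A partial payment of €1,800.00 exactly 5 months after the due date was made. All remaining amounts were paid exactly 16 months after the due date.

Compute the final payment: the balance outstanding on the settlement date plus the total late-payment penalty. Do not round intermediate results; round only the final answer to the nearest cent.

€4,493.86

Monthly rate = 15% ÷ 12 = 1.25%
Balance at month 5: €4,894.0000 × (1 + 0.0125)^5 = €5,207.6181…
After €1,800.00 payment: €5,207.6181… − €1,800.00 = €3,407.6181…
Balance at month 16: €3,407.6181… × (1 + 0.0125)^11 = €3,906.5759…
Penalty: 16 × 0.75% × €4,894.00 = €587.28
Final settlement = outstanding balance + penalty = €3,906.5759… + €587.28 = €4,493.86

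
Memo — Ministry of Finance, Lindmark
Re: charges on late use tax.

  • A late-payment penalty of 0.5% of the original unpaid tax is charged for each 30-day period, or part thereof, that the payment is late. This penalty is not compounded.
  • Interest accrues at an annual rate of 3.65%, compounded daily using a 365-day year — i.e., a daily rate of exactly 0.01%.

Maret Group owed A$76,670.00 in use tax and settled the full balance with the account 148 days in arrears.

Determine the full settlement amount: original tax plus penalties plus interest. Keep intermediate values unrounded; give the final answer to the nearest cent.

Penalty periods: ⌈148/30⌉ = 5; penalty = 5 × 0.5% × A$76,670.00 = A$1,916.75
Interest: A$76,670.00 × ((1 + 0.0001)^148 − 1) = A$76,670.00 × 0.01490931… = A$1,143.0969…
Total = A$76,670.00 + A$1,916.7500 + A$1,143.0969… = A$79,729.85

A$79,729.85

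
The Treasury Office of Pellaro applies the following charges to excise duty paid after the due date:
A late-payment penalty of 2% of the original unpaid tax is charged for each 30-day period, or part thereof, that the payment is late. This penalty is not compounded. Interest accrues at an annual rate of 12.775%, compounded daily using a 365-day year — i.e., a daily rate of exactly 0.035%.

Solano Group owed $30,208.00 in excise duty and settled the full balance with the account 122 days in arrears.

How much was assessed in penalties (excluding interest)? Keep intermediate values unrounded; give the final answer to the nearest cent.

$3,020.80

Penalty periods: ⌈122/30⌉ = 5; penalty = 5 × 2% × $30,208.00 = $3,020.80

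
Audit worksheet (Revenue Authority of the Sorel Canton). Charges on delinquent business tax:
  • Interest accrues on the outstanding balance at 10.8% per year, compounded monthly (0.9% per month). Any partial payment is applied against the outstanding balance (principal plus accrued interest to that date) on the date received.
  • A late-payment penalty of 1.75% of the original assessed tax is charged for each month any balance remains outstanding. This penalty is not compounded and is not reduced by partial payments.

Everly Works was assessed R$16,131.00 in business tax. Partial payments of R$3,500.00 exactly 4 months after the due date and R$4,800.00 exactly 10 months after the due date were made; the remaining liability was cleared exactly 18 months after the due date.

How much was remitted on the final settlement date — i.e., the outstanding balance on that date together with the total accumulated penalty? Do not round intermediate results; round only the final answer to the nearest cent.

Balance at month 4: R$16,131.0000 × (1 + 0.009)^4 = R$16,719.6028…
After R$3,500.00 payment: R$16,719.6028… − R$3,500.00 = R$13,219.6028…
Balance at month 10: R$13,219.6028… × (1 + 0.009)^6 = R$13,949.7172…
After R$4,800.00 payment: R$13,949.7172… − R$4,800.00 = R$9,149.7172…
Balance at month 18: R$9,149.7172… × (1 + 0.009)^8 = R$9,829.6262…
Penalty: 18 × 1.75% × R$16,131.00 = R$5,081.27…
Final settlement = outstanding balance + penalty = R$9,829.6262… + R$5,081.27… = R$14,910.89

R$14,910.89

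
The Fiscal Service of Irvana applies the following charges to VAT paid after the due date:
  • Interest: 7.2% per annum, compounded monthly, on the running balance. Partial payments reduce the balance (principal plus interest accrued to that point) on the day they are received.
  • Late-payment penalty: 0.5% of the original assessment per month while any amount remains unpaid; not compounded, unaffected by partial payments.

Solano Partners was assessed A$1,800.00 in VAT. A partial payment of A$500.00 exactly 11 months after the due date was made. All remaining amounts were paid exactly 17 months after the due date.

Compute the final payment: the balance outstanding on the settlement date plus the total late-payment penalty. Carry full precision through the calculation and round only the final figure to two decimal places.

A$1,627.41

Monthly rate = 7.2% ÷ 12 = 0.6%
Balance at month 11: A$1,800.0000 × (1 + 0.006)^11 = A$1,922.4289…
After A$500.00 payment: A$1,922.4289… − A$500.00 = A$1,422.4289…
Balance at month 17: A$1,422.4289… × (1 + 0.006)^6 = A$1,474.4107…
Penalty: 17 × 0.5% × A$1,800.00 = A$153.00
Final settlement = outstanding balance + penalty = A$1,474.4107… + A$153.00 = A$1,627.41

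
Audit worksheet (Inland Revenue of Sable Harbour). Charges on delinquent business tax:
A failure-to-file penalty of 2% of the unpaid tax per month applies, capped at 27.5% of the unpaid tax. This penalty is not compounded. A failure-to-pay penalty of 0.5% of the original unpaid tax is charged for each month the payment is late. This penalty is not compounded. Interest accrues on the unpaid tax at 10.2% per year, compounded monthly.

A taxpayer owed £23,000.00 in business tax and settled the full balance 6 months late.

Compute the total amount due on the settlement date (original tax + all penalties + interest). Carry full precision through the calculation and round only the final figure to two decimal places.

£27,648.21

Failure-to-file: 6 × 2% × £23,000.00 = £2,760.00 (under the 27.5% cap)
Failure-to-pay penalty = 0.5% × £23,000.00 × 6 mo = £690.00
Interest (10.2%/yr ÷ 12 = 0.85%/month): £23,000.00 × ((1 + 0.0085)^6 − 1) = £1,198.2106…
Total = £23,000.00 + £3,450.0000 + £1,198.2106… = £27,648.21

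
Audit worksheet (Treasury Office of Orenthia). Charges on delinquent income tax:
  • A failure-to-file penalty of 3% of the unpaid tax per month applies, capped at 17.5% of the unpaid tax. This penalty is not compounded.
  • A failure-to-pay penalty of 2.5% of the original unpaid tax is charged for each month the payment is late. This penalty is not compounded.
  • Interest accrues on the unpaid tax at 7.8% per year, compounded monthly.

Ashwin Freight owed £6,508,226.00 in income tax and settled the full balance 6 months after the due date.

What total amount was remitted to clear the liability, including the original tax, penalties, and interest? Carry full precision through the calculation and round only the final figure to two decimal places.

£8,881,380.77

Failure-to-file: 6 × 3% × £6,508,226.00 = £1,171,480.68, capped at 17.5% × £6,508,226.00 = £1,138,939.55
Failure-to-pay penalty = 2.5% × £6,508,226.00 × 6 mo = £976,233.90
Interest (7.8%/yr ÷ 12 = 0.65%/month): £6,508,226.00 × ((1 + 0.0065)^6 − 1) = £257,981.3234…
Total = £6,508,226.00 + £2,115,173.4500 + £257,981.3234… = £8,881,380.77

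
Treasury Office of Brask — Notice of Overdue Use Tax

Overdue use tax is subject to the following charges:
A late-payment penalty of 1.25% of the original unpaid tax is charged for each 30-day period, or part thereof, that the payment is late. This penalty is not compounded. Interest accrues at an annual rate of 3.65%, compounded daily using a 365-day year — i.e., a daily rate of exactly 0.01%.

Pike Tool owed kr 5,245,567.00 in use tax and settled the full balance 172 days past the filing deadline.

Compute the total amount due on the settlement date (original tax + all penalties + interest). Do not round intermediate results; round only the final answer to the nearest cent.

kr 5,729,984.08

Penalty periods: ⌈172/30⌉ = 6; penalty = 6 × 1.25% × kr 5,245,567.00 = kr 393,417.53…
Interest: kr 5,245,567.00 × ((1 + 0.0001)^172 − 1) = kr 5,245,567.00 × 0.01734790… = kr 90,999.5554…
Total = kr 5,245,567.00 + kr 393,417.5250 + kr 90,999.5554… = kr 5,729,984.08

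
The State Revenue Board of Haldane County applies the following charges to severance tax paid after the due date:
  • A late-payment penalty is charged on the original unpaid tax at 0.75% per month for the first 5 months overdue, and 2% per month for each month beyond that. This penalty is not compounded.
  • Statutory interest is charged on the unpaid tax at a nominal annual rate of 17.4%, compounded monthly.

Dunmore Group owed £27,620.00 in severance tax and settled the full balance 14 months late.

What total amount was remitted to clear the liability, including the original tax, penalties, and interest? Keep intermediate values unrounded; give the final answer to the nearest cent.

£39,794.56

Penalty, months 1–5: 5 × 0.75% × £27,620.00 = £1,035.75
Penalty, months 6–14: 9 × 2% × £27,620.00 = £4,971.60
Interest (17.4%/yr ÷ 12 = 1.45%/month): £27,620.00 × ((1 + 0.0145)^14 − 1) = £6,167.2148…
Total = £27,620.00 + £6,007.3500 + £6,167.2148… = £39,794.56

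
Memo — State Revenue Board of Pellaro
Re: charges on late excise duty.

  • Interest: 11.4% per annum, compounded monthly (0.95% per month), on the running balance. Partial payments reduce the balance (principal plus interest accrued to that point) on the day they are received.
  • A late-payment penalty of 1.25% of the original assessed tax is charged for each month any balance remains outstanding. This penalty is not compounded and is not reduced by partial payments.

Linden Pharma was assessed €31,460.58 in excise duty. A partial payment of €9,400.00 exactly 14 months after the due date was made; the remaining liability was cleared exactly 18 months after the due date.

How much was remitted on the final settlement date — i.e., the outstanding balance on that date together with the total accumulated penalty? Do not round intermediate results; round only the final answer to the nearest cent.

€34,613.88

Balance at month 14: €31,460.5800 × (1 + 0.0095)^14 = €35,913.2948…
After €9,400.00 payment: €35,913.2948… − €9,400.00 = €26,513.2948…
Balance at month 18: €26,513.2948… × (1 + 0.0095)^4 = €27,535.2481…
Penalty: 18 × 1.25% × €31,460.58 = €7,078.63…
Final settlement = outstanding balance + penalty = €27,535.2481… + €7,078.63… = €34,613.88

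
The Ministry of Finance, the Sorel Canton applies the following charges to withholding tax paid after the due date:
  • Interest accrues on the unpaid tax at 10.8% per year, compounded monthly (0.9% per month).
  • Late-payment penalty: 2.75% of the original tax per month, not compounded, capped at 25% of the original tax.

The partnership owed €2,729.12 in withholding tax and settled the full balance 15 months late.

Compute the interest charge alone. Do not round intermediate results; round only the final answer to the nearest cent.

Interest: €2,729.12 × ((1 + 0.009)^15 − 1) = €2,729.12 × 0.1438458… = €392.5725…

€392.57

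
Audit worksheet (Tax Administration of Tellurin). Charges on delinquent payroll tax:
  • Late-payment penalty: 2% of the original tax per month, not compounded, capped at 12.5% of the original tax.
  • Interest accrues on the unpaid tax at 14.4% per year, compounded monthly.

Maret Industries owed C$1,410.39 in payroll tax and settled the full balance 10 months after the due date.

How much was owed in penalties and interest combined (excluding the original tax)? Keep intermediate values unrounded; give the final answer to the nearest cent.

Penalty (uncapped): 10 × 2% × C$1,410.39 = C$282.08…; cap = 12.5% × C$1,410.39 = C$176.30… → penalty = C$176.30…
Interest (14.4%/yr ÷ 12 = 1.2%/month): C$1,410.39 × ((1 + 0.012)^10 − 1) = C$178.6848…
Penalties + interest = C$176.2988… + C$178.6848… = C$354.98

C$354.98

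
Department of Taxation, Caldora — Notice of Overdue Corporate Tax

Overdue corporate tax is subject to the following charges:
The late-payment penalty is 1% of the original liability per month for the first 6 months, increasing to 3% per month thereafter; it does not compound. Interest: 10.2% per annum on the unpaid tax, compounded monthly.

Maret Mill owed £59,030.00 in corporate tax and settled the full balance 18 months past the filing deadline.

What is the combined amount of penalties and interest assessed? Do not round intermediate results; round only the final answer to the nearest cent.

£34,507.27

Penalty, months 1–6: 6 × 1% × £59,030.00 = £3,541.80
Penalty, months 7–18: 12 × 3% × £59,030.00 = £21,250.80
Interest (10.2%/yr ÷ 12 = 0.85%/month): £59,030.00 × ((1 + 0.0085)^18 − 1) = £9,714.6696…
Penalties + interest = £24,792.6000 + £9,714.6696… = £34,507.27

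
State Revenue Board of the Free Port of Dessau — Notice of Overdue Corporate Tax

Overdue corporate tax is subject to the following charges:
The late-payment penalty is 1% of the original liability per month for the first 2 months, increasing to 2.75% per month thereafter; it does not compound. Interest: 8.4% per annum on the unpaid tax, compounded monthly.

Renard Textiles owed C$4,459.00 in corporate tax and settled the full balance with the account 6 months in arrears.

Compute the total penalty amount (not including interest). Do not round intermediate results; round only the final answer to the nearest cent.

Penalty, months 1–2: 2 × 1% × C$4,459.00 = C$89.18
Penalty, months 3–6: 4 × 2.75% × C$4,459.00 = C$490.49
Total penalty = C$89.18 + C$490.49 = C$579.67

C$579.67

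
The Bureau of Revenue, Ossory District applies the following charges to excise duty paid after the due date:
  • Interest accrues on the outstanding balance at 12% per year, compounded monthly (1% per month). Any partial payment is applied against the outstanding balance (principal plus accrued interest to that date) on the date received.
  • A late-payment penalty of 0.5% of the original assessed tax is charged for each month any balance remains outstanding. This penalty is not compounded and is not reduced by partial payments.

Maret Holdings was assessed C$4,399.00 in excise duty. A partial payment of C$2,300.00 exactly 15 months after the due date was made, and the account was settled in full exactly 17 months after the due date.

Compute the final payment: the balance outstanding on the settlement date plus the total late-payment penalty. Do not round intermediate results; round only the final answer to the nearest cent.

C$3,237.44

Balance at month 15: C$4,399.0000 × (1 + 0.01)^15 = C$5,107.1024…
After C$2,300.00 payment: C$5,107.1024… − C$2,300.00 = C$2,807.1024…
Balance at month 17: C$2,807.1024… × (1 + 0.01)^2 = C$2,863.5252…
Penalty: 17 × 0.5% × C$4,399.00 = C$373.92…
Final settlement = outstanding balance + penalty = C$2,863.5252… + C$373.92… = C$3,237.44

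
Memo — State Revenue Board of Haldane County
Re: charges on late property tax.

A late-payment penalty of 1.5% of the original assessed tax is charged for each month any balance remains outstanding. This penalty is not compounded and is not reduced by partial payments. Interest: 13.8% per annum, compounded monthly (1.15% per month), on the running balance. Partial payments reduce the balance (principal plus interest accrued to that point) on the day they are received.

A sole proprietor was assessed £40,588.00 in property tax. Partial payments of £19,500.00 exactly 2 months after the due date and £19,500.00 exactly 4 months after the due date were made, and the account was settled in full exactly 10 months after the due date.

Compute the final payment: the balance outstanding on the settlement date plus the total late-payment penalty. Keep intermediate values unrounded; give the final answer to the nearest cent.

£9,340.25

Balance at month 2: £40,588.0000 × (1 + 0.0115)^2 = £41,526.8918…
After £19,500.00 payment: £41,526.8918… − £19,500.00 = £22,026.8918…
Balance at month 4: £22,026.8918… × (1 + 0.0115)^2 = £22,536.4233…
After £19,500.00 payment: £22,536.4233… − £19,500.00 = £3,036.4233…
Balance at month 10: £3,036.4233… × (1 + 0.0115)^6 = £3,252.0532…
Penalty: 10 × 1.5% × £40,588.00 = £6,088.20
Final settlement = outstanding balance + penalty = £3,252.0532… + £6,088.20 = £9,340.25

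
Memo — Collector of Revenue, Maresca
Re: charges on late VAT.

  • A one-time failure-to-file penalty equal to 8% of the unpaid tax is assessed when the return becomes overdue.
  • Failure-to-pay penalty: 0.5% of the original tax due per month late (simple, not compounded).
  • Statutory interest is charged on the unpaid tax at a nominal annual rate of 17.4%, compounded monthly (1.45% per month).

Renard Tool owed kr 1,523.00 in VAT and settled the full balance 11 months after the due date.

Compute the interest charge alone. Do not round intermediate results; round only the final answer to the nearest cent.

kr 261.32

Interest: kr 1,523.00 × ((1 + 0.0145)^11 − 1) = kr 1,523.00 × 0.1715817… = kr 261.3189…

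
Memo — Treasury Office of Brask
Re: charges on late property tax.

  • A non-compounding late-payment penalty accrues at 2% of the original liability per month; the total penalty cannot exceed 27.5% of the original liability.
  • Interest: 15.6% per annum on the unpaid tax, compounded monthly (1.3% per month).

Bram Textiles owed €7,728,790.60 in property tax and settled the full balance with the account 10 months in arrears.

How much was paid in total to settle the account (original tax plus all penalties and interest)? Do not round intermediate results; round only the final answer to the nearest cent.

Penalty: 10 × 2% × €7,728,790.60 = €1,545,758.12 (below the 27.5% cap of €2,125,417.42…)
Interest: €7,728,790.60 × ((1 + 0.013)^10 − 1) = €7,728,790.60 × 0.1378747… = €1,065,604.9357…
Total = €7,728,790.60 + €1,545,758.1200 + €1,065,604.9357… = €10,340,153.66

€10,340,153.66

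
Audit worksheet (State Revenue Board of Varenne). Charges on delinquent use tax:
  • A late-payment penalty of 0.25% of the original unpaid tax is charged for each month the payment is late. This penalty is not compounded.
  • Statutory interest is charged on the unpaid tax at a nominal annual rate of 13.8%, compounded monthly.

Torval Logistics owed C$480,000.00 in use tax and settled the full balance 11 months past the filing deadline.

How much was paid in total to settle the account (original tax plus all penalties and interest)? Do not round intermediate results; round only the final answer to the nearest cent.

Late-payment penalty: 11 × 0.25% × C$480,000.00 = C$13,200.00
Interest (13.8%/yr ÷ 12 = 1.15%/month): C$480,000.00 × ((1 + 0.0115)^11 − 1) = C$64,334.6688…
Total = C$480,000.00 + C$13,200.0000 + C$64,334.6688… = C$557,534.67

C$557,534.67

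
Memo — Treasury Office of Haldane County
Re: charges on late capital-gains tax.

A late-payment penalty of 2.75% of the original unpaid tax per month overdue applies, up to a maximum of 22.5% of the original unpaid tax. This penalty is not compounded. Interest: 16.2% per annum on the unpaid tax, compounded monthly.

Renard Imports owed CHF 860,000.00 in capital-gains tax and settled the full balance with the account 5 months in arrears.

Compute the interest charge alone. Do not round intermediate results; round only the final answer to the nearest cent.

Interest (16.2%/yr ÷ 12 = 1.35%/month): CHF 860,000.00 × ((1 + 0.0135)^5 − 1) = CHF 59,638.6524…

CHF 59,638.65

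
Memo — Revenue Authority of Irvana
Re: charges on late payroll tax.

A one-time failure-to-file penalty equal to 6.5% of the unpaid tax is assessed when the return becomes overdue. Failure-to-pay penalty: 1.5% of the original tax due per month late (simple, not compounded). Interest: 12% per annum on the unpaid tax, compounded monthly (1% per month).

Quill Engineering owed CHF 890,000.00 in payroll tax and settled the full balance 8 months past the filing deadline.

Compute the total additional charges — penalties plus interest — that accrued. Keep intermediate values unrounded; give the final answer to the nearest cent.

CHF 238,392.47

Failure-to-file penalty: 6.5% × CHF 890,000.00 = CHF 57,850.00
Failure-to-pay penalty: 8 × 1.5% × CHF 890,000.00 = CHF 106,800.00
Interest: CHF 890,000.00 × ((1 + 0.01)^8 − 1) = CHF 890,000.00 × 0.0828567… = CHF 73,742.4680…
Penalties + interest = CHF 164,650.0000 + CHF 73,742.4680… = CHF 238,392.47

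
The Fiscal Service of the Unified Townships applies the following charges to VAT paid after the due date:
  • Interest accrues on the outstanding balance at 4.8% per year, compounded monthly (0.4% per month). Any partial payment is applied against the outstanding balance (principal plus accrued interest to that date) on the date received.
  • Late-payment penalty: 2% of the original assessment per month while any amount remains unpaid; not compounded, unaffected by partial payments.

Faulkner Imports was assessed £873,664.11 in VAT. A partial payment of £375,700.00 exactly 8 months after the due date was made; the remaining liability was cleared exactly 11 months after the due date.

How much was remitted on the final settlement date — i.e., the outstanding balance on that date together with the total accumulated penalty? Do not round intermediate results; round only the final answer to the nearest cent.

£724,863.10

Balance at month 8: £873,664.1100 × (1 + 0.004)^8 = £902,015.9100…
After £375,700.00 payment: £902,015.9100… − £375,700.00 = £526,315.9100…
Balance at month 11: £526,315.9100… × (1 + 0.004)^3 = £532,656.9977…
Penalty: 11 × 2% × £873,664.11 = £192,206.10…
Final settlement = outstanding balance + penalty = £532,656.9977… + £192,206.10… = £724,863.10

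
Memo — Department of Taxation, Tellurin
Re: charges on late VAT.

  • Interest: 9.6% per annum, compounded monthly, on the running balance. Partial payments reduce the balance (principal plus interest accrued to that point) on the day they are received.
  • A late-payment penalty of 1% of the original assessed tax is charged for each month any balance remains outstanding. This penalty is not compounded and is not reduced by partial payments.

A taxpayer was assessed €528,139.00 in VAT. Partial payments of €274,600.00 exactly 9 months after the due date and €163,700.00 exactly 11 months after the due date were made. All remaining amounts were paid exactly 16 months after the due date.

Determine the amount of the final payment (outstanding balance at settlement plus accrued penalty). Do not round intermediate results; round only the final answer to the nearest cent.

Monthly rate = 9.6% ÷ 12 = 0.8%
Balance at month 9: €528,139.0000 × (1 + 0.008)^9 = €567,404.8292…
After €274,600.00 payment: €567,404.8292… − €274,600.00 = €292,804.8292…
Balance at month 11: €292,804.8292… × (1 + 0.008)^2 = €297,508.4460…
After €163,700.00 payment: €297,508.4460… − €163,700.00 = €133,808.4460…
Balance at month 16: €133,808.4460… × (1 + 0.008)^5 = €139,247.1091…
Penalty: 16 × 1% × €528,139.00 = €84,502.24
Final settlement = outstanding balance + penalty = €139,247.1091… + €84,502.24 = €223,749.35

€223,749.35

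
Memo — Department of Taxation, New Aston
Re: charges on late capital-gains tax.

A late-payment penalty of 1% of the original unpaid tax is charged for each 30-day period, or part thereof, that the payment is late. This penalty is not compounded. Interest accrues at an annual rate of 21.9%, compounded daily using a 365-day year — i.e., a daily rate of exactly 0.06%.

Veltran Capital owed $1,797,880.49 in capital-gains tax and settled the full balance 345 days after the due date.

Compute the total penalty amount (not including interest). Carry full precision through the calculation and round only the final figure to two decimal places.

Penalty periods: ⌈345/30⌉ = 12; penalty = 12 × 1% × $1,797,880.49 = $215,745.66…

$215,745.66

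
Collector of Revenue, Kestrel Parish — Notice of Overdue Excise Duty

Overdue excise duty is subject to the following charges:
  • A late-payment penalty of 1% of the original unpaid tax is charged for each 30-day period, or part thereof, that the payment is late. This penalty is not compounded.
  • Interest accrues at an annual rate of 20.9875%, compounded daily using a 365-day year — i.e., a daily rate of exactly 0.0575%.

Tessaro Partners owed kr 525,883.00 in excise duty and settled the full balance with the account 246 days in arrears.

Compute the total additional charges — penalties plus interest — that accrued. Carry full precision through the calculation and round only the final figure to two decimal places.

Penalty periods: ⌈246/30⌉ = 9; penalty = 9 × 1% × kr 525,883.00 = kr 47,329.47
Interest: kr 525,883.00 × ((1 + 0.000575)^246 − 1) = kr 525,883.00 × 0.15189608… = kr 79,879.5655…
Penalties + interest = kr 47,329.4700 + kr 79,879.5655… = kr 127,209.04

kr 127,209.04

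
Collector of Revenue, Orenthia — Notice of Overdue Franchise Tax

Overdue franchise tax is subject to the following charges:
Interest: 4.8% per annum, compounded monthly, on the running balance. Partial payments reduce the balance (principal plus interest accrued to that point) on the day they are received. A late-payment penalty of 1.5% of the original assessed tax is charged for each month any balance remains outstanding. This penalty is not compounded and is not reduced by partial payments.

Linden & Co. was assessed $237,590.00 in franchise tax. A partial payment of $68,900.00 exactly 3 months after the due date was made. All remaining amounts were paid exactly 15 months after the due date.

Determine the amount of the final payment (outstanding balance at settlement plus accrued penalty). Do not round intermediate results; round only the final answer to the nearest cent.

$233,428.37

Monthly rate = 4.8% ÷ 12 = 0.4%
Balance at month 3: $237,590.0000 × (1 + 0.004)^3 = $240,452.4995…
After $68,900.00 payment: $240,452.4995… − $68,900.00 = $171,552.4995…
Balance at month 15: $171,552.4995… × (1 + 0.004)^12 = $179,970.6163…
Penalty: 15 × 1.5% × $237,590.00 = $53,457.75
Final settlement = outstanding balance + penalty = $179,970.6163… + $53,457.75 = $233,428.37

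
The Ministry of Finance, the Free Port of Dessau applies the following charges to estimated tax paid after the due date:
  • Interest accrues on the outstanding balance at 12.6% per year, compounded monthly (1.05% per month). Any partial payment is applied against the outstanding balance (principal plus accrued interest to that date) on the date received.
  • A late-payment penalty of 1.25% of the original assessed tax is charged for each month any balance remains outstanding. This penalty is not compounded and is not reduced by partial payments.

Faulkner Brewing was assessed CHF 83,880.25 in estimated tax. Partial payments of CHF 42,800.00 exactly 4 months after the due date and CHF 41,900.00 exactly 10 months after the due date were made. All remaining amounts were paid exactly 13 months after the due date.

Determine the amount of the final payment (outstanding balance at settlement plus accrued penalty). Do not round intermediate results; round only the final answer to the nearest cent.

Balance at month 4: CHF 83,880.2500 × (1 + 0.0105)^4 = CHF 87,459.0967…
After CHF 42,800.00 payment: CHF 87,459.0967… − CHF 42,800.00 = CHF 44,659.0967…
Balance at month 10: CHF 44,659.0967… × (1 + 0.0105)^6 = CHF 47,547.5169…
After CHF 41,900.00 payment: CHF 47,547.5169… − CHF 41,900.00 = CHF 5,647.5169…
Balance at month 13: CHF 5,647.5169… × (1 + 0.0105)^3 = CHF 5,827.2882…
Penalty: 13 × 1.25% × CHF 83,880.25 = CHF 13,630.54…
Final settlement = outstanding balance + penalty = CHF 5,827.2882… + CHF 13,630.54… = CHF 19,457.83

CHF 19,457.83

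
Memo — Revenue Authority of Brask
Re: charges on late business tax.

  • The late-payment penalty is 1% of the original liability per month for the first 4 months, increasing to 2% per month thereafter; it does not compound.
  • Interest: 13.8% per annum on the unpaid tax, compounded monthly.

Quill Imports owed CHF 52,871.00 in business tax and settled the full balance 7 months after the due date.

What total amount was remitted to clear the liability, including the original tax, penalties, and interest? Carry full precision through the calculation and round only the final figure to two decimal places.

CHF 62,563.90

Penalty, months 1–4: 4 × 1% × CHF 52,871.00 = CHF 2,114.84
Penalty, months 5–7: 3 × 2% × CHF 52,871.00 = CHF 3,172.26
Interest (13.8%/yr ÷ 12 = 1.15%/month): CHF 52,871.00 × ((1 + 0.0115)^7 − 1) = CHF 4,405.7984…
Total = CHF 52,871.00 + CHF 5,287.1000 + CHF 4,405.7984… = CHF 62,563.90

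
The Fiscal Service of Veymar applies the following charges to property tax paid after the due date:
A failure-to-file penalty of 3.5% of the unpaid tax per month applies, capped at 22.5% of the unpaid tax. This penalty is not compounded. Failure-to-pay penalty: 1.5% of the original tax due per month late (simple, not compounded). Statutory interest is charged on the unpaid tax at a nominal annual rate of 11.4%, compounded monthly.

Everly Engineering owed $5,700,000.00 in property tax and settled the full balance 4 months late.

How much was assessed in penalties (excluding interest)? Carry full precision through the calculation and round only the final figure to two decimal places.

Failure-to-file: 4 × 3.5% × $5,700,000.00 = $798,000.00 (under the 22.5% cap)
Failure-to-pay penalty = 1.5% × $5,700,000.00 × 4 mo = $342,000.00
Total penalty = $798,000.00 + $342,000.00 = $1,140,000.00

$1,140,000.00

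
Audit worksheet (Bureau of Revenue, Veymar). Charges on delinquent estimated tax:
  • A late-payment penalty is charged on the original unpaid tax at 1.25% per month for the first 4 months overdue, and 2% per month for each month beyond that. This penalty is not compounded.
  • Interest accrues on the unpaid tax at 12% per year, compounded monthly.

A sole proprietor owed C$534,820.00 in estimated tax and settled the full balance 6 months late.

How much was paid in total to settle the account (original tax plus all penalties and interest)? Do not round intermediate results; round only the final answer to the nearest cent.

Penalty, months 1–4: 4 × 1.25% × C$534,820.00 = C$26,741.00
Penalty, months 5–6: 2 × 2% × C$534,820.00 = C$21,392.80
Interest (12%/yr ÷ 12 = 1%/month): C$534,820.00 × ((1 + 0.01)^6 − 1) = C$32,902.2069…
Total = C$534,820.00 + C$48,133.8000 + C$32,902.2069… = C$615,856.01

C$615,856.01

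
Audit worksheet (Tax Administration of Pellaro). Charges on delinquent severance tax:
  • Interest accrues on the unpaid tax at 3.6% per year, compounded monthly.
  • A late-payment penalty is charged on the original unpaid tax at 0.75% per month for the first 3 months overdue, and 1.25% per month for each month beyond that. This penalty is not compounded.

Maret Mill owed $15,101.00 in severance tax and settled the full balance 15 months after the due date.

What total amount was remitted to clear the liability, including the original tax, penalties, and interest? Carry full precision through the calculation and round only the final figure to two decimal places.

$18,399.93

Penalty, months 1–3: 3 × 0.75% × $15,101.00 = $339.77…
Penalty, months 4–15: 12 × 1.25% × $15,101.00 = $2,265.15
Interest (3.6%/yr ÷ 12 = 0.3%/month): $15,101.00 × ((1 + 0.003)^15 − 1) = $694.0026…
Total = $15,101.00 + $2,604.9225 + $694.0026… = $18,399.93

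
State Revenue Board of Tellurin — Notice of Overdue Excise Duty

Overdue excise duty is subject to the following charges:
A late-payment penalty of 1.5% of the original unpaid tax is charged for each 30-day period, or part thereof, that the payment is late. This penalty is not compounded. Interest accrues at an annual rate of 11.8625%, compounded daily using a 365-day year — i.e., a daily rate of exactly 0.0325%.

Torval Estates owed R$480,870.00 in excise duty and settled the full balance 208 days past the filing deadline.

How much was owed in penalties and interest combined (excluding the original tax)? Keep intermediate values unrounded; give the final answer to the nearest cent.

Penalty periods: ⌈208/30⌉ = 7; penalty = 7 × 1.5% × R$480,870.00 = R$50,491.35
Interest: R$480,870.00 × ((1 + 0.000325)^208 − 1) = R$480,870.00 × 0.06992550… = R$33,625.0739…
Penalties + interest = R$50,491.3500 + R$33,625.0739… = R$84,116.42

R$84,116.42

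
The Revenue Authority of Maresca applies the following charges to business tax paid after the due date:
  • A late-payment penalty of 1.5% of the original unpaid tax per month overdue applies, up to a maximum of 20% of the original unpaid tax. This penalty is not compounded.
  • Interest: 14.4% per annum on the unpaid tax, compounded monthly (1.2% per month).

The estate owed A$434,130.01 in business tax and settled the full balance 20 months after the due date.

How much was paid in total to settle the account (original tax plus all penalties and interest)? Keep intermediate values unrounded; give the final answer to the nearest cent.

A$637,925.55

Penalty (uncapped): 20 × 1.5% × A$434,130.01 = A$130,239.00…; cap = 20% × A$434,130.01 = A$86,826.00… → penalty = A$86,826.00…
Interest: A$434,130.01 × ((1 + 0.012)^20 − 1) = A$434,130.01 × 0.2694344… = A$116,969.5424…
Total = A$434,130.01 + A$86,826.0020 + A$116,969.5424… = A$637,925.55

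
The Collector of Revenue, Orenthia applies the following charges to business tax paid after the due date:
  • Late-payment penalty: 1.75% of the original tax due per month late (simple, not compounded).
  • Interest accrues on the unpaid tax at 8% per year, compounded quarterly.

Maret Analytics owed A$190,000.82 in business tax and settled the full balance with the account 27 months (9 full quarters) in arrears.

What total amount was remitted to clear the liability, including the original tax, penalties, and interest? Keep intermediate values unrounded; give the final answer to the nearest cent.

A$316,843.96

Late-payment penalty = 1.75% × A$190,000.82 × 27 mo = A$89,775.39…
Interest (8%/yr ÷ 4 = 2%/quarter): A$190,000.82 × ((1 + 0.02)^9 − 1) = A$37,067.7480…
Total = A$190,000.82 + A$89,775.3875… + A$37,067.7480… = A$316,843.96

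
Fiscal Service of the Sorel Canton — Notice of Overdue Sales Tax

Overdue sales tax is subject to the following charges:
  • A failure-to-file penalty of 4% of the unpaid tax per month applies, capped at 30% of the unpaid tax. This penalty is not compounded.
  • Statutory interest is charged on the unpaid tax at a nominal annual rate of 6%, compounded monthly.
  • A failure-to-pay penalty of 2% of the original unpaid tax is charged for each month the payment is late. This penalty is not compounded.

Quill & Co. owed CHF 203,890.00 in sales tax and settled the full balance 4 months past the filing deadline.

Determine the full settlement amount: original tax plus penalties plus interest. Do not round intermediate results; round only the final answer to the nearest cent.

Failure-to-file: 4 × 4% × CHF 203,890.00 = CHF 32,622.40 (under the 30% cap)
Failure-to-pay penalty = 2% × CHF 203,890.00 × 4 mo = CHF 16,311.20
Interest (6%/yr ÷ 12 = 0.5%/month): CHF 203,890.00 × ((1 + 0.005)^4 − 1) = CHF 4,108.4856…
Total = CHF 203,890.00 + CHF 48,933.6000 + CHF 4,108.4856… = CHF 256,932.09

CHF 256,932.09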